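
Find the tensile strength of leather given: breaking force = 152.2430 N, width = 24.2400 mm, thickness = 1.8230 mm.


Formula: TS = force / (width * thickness)
Substituting: TS = 152.2430 / (24.2400 * 1.8230)
Result: 3.4452 N/mm^2


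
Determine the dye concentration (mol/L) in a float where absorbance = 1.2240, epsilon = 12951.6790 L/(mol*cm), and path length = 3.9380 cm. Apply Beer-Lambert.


Formula: c = A / (epsilon * l)
Substituting: c = 1.2240 / (12951.6790 * 3.9380)
Result: 2.3998e-05 mol/L


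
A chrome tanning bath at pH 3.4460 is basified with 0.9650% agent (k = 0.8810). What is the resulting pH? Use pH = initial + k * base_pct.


Formula: pH_final = pH_initial + k * base_pct
Substituting: pH_final = 3.4460 + 0.8810 * 0.9650
Result: 4.2962


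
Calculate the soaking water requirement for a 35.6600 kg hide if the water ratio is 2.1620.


Formula: Water = hide_weight * ratio
Substituting: Water = 35.6600 * 2.1620
Result: 77.0969 kg


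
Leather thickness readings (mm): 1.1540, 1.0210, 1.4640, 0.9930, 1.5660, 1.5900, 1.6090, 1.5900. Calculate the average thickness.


Formula: Average = sum / n
Substituting: Average = 10.9870 / 8
Result: 1.3734 mm


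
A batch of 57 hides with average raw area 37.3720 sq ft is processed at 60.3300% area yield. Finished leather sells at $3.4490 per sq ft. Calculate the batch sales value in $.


Raw_total = N * avg_area = 57 * 37.3720 = 2130.2040 sq ft
Finished = Raw_total * yield / 100 = 2130.2040 * 60.3300 / 100 = 1285.1521 sq ft
Value = Finished * price = 1285.1521 * 3.4490 = 4432.4895 $


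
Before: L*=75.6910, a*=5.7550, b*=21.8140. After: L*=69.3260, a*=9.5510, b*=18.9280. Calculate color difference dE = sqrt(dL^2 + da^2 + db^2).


dL = -6.3650, da = 3.7960, db = -2.8860
dE = sqrt((-6.3650)^2 + 3.7960^2 + (-2.8860)^2) = 7.9531


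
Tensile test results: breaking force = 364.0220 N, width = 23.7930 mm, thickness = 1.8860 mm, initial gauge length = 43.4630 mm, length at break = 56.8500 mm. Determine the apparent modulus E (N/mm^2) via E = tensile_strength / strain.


TS = F / (w * t) = 364.0220 / (23.7930 * 1.8860) = 8.1122 N/mm^2
strain = (Lf - L0) / L0 = (56.8500 - 43.4630) / 43.4630 = 0.3080
E = TS / strain = 8.1122 / 0.3080 = 26.3374 N/mm^2


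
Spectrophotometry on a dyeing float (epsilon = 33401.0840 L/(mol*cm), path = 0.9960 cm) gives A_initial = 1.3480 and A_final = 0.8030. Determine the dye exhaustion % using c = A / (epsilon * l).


c_initial = A_i / (epsilon * l) = 1.3480 / (33401.0840 * 0.9960) = 4.0520e-05 mol/L
c_final = A_f / (epsilon * l) = 0.8030 / (33401.0840 * 0.9960) = 2.4138e-05 mol/L
Exhaustion = (c_initial - c_final) / c_initial * 100 = (4.0520e-05 - 2.4138e-05) / 4.0520e-05 * 100 = 40.4303 %


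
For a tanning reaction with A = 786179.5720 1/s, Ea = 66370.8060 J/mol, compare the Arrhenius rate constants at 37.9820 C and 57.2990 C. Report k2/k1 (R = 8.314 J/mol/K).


T1 = 37.9820 + 273.15 = 311.1320 K; T2 = 57.2990 + 273.15 = 330.4490 K
k1 = A * exp(-Ea/(R*T1)) = 786179.5720 * exp(-66370.8060/(8.314*311.1320)) = 5.6546e-06 1/s
k2 = A * exp(-Ea/(R*T2)) = 786179.5720 * exp(-66370.8060/(8.314*330.4490)) = 2.5339e-05 1/s
k2/k1 = 2.5339e-05 / 5.6546e-06 = 4.4812


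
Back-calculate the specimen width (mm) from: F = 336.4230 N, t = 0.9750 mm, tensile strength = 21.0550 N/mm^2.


Formula: w = F / (TS * t)
Substituting: w = 336.4230 / (21.0550 * 0.9750)
Result: 16.3880 mm


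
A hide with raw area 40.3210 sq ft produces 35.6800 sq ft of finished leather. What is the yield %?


Formula: Yield = finished / raw * 100
Substituting: Yield = 35.6800 / 40.3210 * 100
Result: 88.4899 %


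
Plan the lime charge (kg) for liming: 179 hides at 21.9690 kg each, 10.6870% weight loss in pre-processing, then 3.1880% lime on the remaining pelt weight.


Total_raw = N * avg_wt = 179 * 21.9690 = 3932.4510 kg
Substrate = Total_raw * (1 - loss/100) = 3932.4510 * (1 - 10.6870/100) = 3512.1900 kg
Lime = Substrate * pct / 100 = 3512.1900 * 3.1880 / 100 = 111.9686 kg


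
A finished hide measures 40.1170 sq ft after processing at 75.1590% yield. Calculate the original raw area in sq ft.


Formula: raw = finished * 100 / yield
Substituting: raw = 40.1170 * 100 / 75.1590
Result: 53.3762 sq ft


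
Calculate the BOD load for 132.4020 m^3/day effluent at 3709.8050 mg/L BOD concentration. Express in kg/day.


Formula: BOD_load = volume * conc / 1000
Substituting: BOD_load = 132.4020 * 3709.8050 / 1000
Result: 491.1856 kg/day


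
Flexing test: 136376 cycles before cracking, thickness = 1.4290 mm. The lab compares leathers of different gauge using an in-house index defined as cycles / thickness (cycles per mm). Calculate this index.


Formula: Index = cycles / thickness
Substituting: Index = 136376 / 1.4290
Result: 95434.5696 cycles/mm


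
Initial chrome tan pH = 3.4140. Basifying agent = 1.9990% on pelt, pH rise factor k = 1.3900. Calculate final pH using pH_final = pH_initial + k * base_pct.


Formula: pH_final = pH_initial + k * base_pct
Substituting: pH_final = 3.4140 + 1.3900 * 1.9990
Result: 6.1926


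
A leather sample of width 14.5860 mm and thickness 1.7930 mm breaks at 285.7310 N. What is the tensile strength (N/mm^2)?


Formula: TS = force / (width * thickness)
Substituting: TS = 285.7310 / (14.5860 * 1.7930)
Result: 10.9255 N/mm^2


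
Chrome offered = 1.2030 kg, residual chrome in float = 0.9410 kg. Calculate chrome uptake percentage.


Formula: Uptake = (offered - residual) / offered * 100
Substituting: Uptake = (1.2030 - 0.9410) / 1.2030 * 100
Result: 21.7789 %


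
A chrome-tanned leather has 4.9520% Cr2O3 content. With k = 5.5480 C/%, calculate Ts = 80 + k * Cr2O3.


Formula: Ts = 80 + k * Cr2O3
Substituting: Ts = 80 + 5.5480 * 4.9520
Result: 107.4737 C


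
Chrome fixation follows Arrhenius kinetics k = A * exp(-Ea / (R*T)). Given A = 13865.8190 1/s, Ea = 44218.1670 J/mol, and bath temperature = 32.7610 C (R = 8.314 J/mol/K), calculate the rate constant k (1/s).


T_K = T_C + 273.15 = 32.7610 + 273.15 = 305.9110 K
exponent = -Ea / (R * T_K) = -44218.1670 / (8.314 * 305.9110) = -17.3858
k = A * exp(exponent) = 13865.8190 * exp(-17.3858) = 3.9028e-04 1/s


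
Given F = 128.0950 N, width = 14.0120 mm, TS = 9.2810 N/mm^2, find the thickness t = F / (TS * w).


Formula: t = F / (TS * w)
Substituting: t = 128.0950 / (9.2810 * 14.0120)
Result: 0.9850 mm


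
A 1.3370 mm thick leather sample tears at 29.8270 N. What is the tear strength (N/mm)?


Formula: Tear strength = force / thickness
Substituting: Tear strength = 29.8270 / 1.3370
Result: 22.3089 N/mm


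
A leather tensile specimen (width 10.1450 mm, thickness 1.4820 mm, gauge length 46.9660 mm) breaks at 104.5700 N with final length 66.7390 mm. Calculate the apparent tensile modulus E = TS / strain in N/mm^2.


TS = F / (w * t) = 104.5700 / (10.1450 * 1.4820) = 6.9552 N/mm^2
strain = (Lf - L0) / L0 = (66.7390 - 46.9660) / 46.9660 = 0.4210
E = TS / strain = 6.9552 / 0.4210 = 16.5203 N/mm^2


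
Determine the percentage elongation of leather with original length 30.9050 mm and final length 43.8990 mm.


Formula: Elongation = (Lf - L0) / L0 * 100
Substituting: Elongation = (43.8990 - 30.9050) / 30.9050 * 100
Result: 42.0450 %


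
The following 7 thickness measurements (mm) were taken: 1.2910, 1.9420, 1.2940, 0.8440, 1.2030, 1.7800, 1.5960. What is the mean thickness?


Formula: Average = sum / n
Substituting: Average = 9.9500 / 7
Result: 1.4214 mm


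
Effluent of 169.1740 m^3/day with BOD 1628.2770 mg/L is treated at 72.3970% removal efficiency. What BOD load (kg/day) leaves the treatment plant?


Load_in = volume * conc / 1000 = 169.1740 * 1628.2770 / 1000 = 275.4621 kg/day
Removed = Load_in * eff / 100 = 275.4621 * 72.3970 / 100 = 199.4263 kg/day
Load_out = Load_in - Removed = 275.4621 - 199.4263 = 76.0358 kg/day


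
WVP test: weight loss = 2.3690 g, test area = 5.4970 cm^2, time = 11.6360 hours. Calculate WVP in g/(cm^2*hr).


Formula: WVP = loss / (area * time)
Substituting: WVP = 2.3690 / (5.4970 * 11.6360)
Result: 0.037037 g/(cm^2*hr)


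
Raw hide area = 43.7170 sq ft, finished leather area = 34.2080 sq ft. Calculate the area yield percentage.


Formula: Yield = finished / raw * 100
Substituting: Yield = 34.2080 / 43.7170 * 100
Result: 78.2487 %


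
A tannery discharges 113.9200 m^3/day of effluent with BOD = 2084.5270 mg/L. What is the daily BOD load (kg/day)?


Formula: BOD_load = volume * conc / 1000
Substituting: BOD_load = 113.9200 * 2084.5270 / 1000
Result: 237.4693 kg/day


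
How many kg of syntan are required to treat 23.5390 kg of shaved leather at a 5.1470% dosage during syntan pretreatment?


Formula: Syntan = substrate * pct / 100
Substituting: Syntan = 23.5390 * 5.1470 / 100
Result: 1.2116 kg


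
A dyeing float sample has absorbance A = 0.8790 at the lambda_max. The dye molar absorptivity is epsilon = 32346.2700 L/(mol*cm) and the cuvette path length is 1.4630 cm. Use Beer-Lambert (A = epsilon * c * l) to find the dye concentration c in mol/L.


Formula: c = A / (epsilon * l)
Substituting: c = 0.8790 / (32346.2700 * 1.4630)
Result: 1.8575e-05 mol/L


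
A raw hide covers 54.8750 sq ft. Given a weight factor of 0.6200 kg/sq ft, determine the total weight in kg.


Formula: Weight = area * weight_per_sqft
Substituting: Weight = 54.8750 * 0.6200
Result: 34.0225 kg


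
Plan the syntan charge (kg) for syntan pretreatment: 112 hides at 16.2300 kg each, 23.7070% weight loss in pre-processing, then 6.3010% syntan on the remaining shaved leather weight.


Total_raw = N * avg_wt = 112 * 16.2300 = 1817.7600 kg
Substrate = Total_raw * (1 - loss/100) = 1817.7600 * (1 - 23.7070/100) = 1386.8236 kg
Syntan = Substrate * pct / 100 = 1386.8236 * 6.3010 / 100 = 87.3838 kg


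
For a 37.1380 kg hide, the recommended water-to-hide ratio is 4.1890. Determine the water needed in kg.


Formula: Water = hide_weight * ratio
Substituting: Water = 37.1380 * 4.1890
Result: 155.5711 kg


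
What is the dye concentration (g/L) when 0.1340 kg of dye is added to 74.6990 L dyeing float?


Formula: Conc = dye_mass(kg) / volume(L) * 1000
Substituting: Conc = 0.1340 / 74.6990 * 1000
Result: 1.7939 g/L


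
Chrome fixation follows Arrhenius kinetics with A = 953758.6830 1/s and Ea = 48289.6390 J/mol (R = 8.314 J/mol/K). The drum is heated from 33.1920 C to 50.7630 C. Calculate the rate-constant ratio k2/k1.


T1 = 33.1920 + 273.15 = 306.3420 K; T2 = 50.7630 + 273.15 = 323.9130 K
k1 = A * exp(-Ea/(R*T1)) = 953758.6830 * exp(-48289.6390/(8.314*306.3420)) = 0.00556202 1/s
k2 = A * exp(-Ea/(R*T2)) = 953758.6830 * exp(-48289.6390/(8.314*323.9130)) = 0.0155563 1/s
k2/k1 = 0.0155563 / 0.00556202 = 2.7969


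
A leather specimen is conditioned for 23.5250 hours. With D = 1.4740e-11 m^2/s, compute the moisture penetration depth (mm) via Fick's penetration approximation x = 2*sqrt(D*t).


t = 23.5250 hr * 3600 = 84690.0000 s
D * t = 1.4740e-11 * 84690.0000 = 1.2483e-06
x = 2 * sqrt(D*t) = 2 * sqrt(1.2483e-06) = 0.00223457 m = 2.2346 mm


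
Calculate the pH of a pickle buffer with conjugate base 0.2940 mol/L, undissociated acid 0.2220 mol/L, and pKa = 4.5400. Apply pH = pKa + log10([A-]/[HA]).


ratio = [A-] / [HA] = 0.2940 / 0.2220 = 1.3243
log10(ratio) = 0.1220
pH = pKa + log10(ratio) = 4.5400 + 0.1220 = 4.6620


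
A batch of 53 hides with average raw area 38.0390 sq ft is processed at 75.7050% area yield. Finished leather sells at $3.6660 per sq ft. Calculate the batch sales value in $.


Raw_total = N * avg_area = 53 * 38.0390 = 2016.0670 sq ft
Finished = Raw_total * yield / 100 = 2016.0670 * 75.7050 / 100 = 1526.2635 sq ft
Value = Finished * price = 1526.2635 * 3.6660 = 5595.2821 $


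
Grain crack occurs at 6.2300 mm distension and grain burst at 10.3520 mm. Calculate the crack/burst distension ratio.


Formula: Ratio = crack / burst
Substituting: Ratio = 6.2300 / 10.3520
Result: 0.6018


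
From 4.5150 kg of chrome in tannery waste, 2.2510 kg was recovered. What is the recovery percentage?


Formula: Recovery = recovered / input * 100
Substituting: Recovery = 2.2510 / 4.5150 * 100
Result: 49.8560 %


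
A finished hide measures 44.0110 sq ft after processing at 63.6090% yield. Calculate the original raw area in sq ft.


Formula: raw = finished * 100 / yield
Substituting: raw = 44.0110 * 100 / 63.6090
Result: 69.1899 sq ft


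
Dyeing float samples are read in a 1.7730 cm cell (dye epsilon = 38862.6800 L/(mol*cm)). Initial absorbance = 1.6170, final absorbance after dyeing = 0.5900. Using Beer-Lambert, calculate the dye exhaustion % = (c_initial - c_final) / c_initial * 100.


c_initial = A_i / (epsilon * l) = 1.6170 / (38862.6800 * 1.7730) = 2.3468e-05 mol/L
c_final = A_f / (epsilon * l) = 0.5900 / (38862.6800 * 1.7730) = 8.5627e-06 mol/L
Exhaustion = (c_initial - c_final) / c_initial * 100 = (2.3468e-05 - 8.5627e-06) / 2.3468e-05 * 100 = 63.5127 %


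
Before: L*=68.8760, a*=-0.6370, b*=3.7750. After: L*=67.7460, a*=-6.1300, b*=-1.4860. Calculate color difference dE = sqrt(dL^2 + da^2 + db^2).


dL = -1.1300, da = -5.4930, db = -5.2610
dE = sqrt((-1.1300)^2 + (-5.4930)^2 + (-5.2610)^2) = 7.6895


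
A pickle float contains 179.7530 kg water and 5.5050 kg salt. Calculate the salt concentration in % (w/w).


Formula: Conc = salt / (water + salt) * 100
Substituting: Conc = 5.5050 / (179.7530 + 5.5050) * 100
Result: 2.9715 %


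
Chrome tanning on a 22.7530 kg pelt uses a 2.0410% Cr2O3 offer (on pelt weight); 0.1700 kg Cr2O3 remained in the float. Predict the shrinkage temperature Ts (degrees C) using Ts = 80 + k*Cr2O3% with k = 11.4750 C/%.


Offered = pelt * offer_pct / 100 = 22.7530 * 2.0410 / 100 = 0.4644 kg
Uptake = offered - residual = 0.4644 - 0.1700 = 0.2944 kg
Cr2O3% on pelt = uptake / pelt * 100 = 0.2944 / 22.7530 * 100 = 1.2938 %
Ts = 80 + k * Cr2O3% = 80 + 11.4750 * 1.2938 = 94.8469 C


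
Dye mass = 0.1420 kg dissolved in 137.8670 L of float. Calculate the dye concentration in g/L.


Formula: Conc = dye_mass(kg) / volume(L) * 1000
Substituting: Conc = 0.1420 / 137.8670 * 1000
Result: 1.0300 g/L


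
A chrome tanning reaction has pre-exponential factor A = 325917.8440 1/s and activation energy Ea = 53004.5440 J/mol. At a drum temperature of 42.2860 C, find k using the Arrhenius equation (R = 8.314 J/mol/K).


T_K = T_C + 273.15 = 42.2860 + 273.15 = 315.4360 K
exponent = -Ea / (R * T_K) = -53004.5440 / (8.314 * 315.4360) = -20.2112
k = A * exp(exponent) = 325917.8440 * exp(-20.2112) = 5.4388e-04 1/s


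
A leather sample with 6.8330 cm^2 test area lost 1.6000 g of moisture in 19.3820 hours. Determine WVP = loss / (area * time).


Formula: WVP = loss / (area * time)
Substituting: WVP = 1.6000 / (6.8330 * 19.3820)
Result: 0.0120812 g/(cm^2*hr)


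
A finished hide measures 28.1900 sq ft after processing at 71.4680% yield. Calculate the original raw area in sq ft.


Formula: raw = finished * 100 / yield
Substituting: raw = 28.1900 * 100 / 71.4680
Result: 39.4442 sq ft


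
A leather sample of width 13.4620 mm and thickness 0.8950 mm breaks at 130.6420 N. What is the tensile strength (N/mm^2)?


Formula: TS = force / (width * thickness)
Substituting: TS = 130.6420 / (13.4620 * 0.8950)
Result: 10.8430 N/mm^2


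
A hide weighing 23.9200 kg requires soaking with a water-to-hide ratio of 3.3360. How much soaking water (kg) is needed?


Formula: Water = hide_weight * ratio
Substituting: Water = 23.9200 * 3.3360
Result: 79.7971 kg


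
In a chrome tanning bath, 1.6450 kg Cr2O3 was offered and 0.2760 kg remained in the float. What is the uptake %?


Formula: Uptake = (offered - residual) / offered * 100
Substituting: Uptake = (1.6450 - 0.2760) / 1.6450 * 100
Result: 83.2219 %


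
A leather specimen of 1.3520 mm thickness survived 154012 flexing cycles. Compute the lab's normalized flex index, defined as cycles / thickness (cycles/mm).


Formula: Index = cycles / thickness
Substituting: Index = 154012 / 1.3520
Result: 113914.2012 cycles/mm


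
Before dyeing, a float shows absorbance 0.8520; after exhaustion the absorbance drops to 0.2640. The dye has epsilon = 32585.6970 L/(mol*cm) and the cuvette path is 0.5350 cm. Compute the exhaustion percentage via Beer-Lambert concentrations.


c_initial = A_i / (epsilon * l) = 0.8520 / (32585.6970 * 0.5350) = 4.8872e-05 mol/L
c_final = A_f / (epsilon * l) = 0.2640 / (32585.6970 * 0.5350) = 1.5143e-05 mol/L
Exhaustion = (c_initial - c_final) / c_initial * 100 = (4.8872e-05 - 1.5143e-05) / 4.8872e-05 * 100 = 69.0141 %


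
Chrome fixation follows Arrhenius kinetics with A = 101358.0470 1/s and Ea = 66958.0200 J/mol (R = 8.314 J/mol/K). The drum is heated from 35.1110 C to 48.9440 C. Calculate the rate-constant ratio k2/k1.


T1 = 35.1110 + 273.15 = 308.2610 K; T2 = 48.9440 + 273.15 = 322.0940 K
k1 = A * exp(-Ea/(R*T1)) = 101358.0470 * exp(-66958.0200/(8.314*308.2610)) = 4.5651e-07 1/s
k2 = A * exp(-Ea/(R*T2)) = 101358.0470 * exp(-66958.0200/(8.314*322.0940)) = 1.4020e-06 1/s
k2/k1 = 1.4020e-06 / 4.5651e-07 = 3.0711


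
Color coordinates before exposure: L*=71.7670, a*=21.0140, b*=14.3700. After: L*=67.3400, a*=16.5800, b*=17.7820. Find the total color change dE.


dL = -4.4270, da = -4.4340, db = 3.4120
dE = sqrt((-4.4270)^2 + (-4.4340)^2 + 3.4120^2) = 7.1345


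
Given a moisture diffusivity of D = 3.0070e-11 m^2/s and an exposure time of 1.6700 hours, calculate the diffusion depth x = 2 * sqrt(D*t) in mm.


t = 1.6700 hr * 3600 = 6012.0000 s
D * t = 3.0070e-11 * 6012.0000 = 1.8078e-07
x = 2 * sqrt(D*t) = 2 * sqrt(1.8078e-07) = 8.5037e-04 m = 0.8504 mm


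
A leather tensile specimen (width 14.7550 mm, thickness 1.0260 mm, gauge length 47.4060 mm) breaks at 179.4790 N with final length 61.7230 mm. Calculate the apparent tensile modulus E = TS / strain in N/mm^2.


TS = F / (w * t) = 179.4790 / (14.7550 * 1.0260) = 11.8557 N/mm^2
strain = (Lf - L0) / L0 = (61.7230 - 47.4060) / 47.4060 = 0.3020
E = TS / strain = 11.8557 / 0.3020 = 39.2562 N/mm^2


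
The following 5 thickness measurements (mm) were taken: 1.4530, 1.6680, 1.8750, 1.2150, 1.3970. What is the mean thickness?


Formula: Average = sum / n
Substituting: Average = 7.6080 / 5
Result: 1.5216 mm


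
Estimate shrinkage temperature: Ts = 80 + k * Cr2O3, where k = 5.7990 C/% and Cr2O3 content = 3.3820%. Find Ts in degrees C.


Formula: Ts = 80 + k * Cr2O3
Substituting: Ts = 80 + 5.7990 * 3.3820
Result: 99.6122 C


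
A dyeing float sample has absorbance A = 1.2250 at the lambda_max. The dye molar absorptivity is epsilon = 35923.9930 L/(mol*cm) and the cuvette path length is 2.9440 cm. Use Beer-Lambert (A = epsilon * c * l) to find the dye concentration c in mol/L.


Formula: c = A / (epsilon * l)
Substituting: c = 1.2250 / (35923.9930 * 2.9440)
Result: 1.1583e-05 mol/L


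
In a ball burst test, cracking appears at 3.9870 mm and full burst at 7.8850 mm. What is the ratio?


Formula: Ratio = crack / burst
Substituting: Ratio = 3.9870 / 7.8850
Result: 0.5056


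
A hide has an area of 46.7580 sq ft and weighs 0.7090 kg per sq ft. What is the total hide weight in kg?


Formula: Weight = area * weight_per_sqft
Substituting: Weight = 46.7580 * 0.7090
Result: 33.1514 kg


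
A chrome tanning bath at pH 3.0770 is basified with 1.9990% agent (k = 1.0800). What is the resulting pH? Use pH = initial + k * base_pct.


Formula: pH_final = pH_initial + k * base_pct
Substituting: pH_final = 3.0770 + 1.0800 * 1.9990
Result: 5.2359


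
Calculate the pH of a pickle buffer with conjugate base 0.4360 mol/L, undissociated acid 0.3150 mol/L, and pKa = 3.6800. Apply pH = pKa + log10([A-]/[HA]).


ratio = [A-] / [HA] = 0.4360 / 0.3150 = 1.3841
log10(ratio) = 0.1412
pH = pKa + log10(ratio) = 3.6800 + 0.1412 = 3.8212


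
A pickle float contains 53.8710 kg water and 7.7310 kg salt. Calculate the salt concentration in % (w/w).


Formula: Conc = salt / (water + salt) * 100
Substituting: Conc = 7.7310 / (53.8710 + 7.7310) * 100
Result: 12.5499 %


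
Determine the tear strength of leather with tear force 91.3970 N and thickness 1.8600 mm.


Formula: Tear strength = force / thickness
Substituting: Tear strength = 91.3970 / 1.8600
Result: 49.1382 N/mm


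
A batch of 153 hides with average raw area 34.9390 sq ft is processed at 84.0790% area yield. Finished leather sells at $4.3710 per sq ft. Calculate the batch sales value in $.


Raw_total = N * avg_area = 153 * 34.9390 = 5345.6670 sq ft
Finished = Raw_total * yield / 100 = 5345.6670 * 84.0790 / 100 = 4494.5834 sq ft
Value = Finished * price = 4494.5834 * 4.3710 = 19645.8239 $


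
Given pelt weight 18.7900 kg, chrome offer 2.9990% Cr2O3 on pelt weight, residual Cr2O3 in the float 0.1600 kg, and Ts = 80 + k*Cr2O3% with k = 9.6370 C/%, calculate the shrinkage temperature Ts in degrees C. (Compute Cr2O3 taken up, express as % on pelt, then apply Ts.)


Offered = pelt * offer_pct / 100 = 18.7900 * 2.9990 / 100 = 0.5635 kg
Uptake = offered - residual = 0.5635 - 0.1600 = 0.4035 kg
Cr2O3% on pelt = uptake / pelt * 100 = 0.4035 / 18.7900 * 100 = 2.1475 %
Ts = 80 + k * Cr2O3% = 80 + 9.6370 * 2.1475 = 100.6953 C


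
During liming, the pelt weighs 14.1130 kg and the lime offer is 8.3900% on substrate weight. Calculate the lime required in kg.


Formula: Lime = substrate * pct / 100
Substituting: Lime = 14.1130 * 8.3900 / 100
Result: 1.1841 kg


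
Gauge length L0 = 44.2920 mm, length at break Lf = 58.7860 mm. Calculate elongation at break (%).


Formula: Elongation = (Lf - L0) / L0 * 100
Substituting: Elongation = (58.7860 - 44.2920) / 44.2920 * 100
Result: 32.7237 %


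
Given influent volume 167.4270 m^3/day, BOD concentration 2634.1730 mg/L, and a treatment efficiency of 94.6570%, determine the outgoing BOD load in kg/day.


Load_in = volume * conc / 1000 = 167.4270 * 2634.1730 / 1000 = 441.0317 kg/day
Removed = Load_in * eff / 100 = 441.0317 * 94.6570 / 100 = 417.4674 kg/day
Load_out = Load_in - Removed = 441.0317 - 417.4674 = 23.5643 kg/day


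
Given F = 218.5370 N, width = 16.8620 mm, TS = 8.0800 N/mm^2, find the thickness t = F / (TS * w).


Formula: t = F / (TS * w)
Substituting: t = 218.5370 / (8.0800 * 16.8620)
Result: 1.6040 mm


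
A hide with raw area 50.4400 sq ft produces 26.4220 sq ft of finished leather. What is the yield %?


Formula: Yield = finished / raw * 100
Substituting: Yield = 26.4220 / 50.4400 * 100
Result: 52.3830 %


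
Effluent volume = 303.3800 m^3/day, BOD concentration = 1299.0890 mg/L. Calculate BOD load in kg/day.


Formula: BOD_load = volume * conc / 1000
Substituting: BOD_load = 303.3800 * 1299.0890 / 1000
Result: 394.1176 kg/day


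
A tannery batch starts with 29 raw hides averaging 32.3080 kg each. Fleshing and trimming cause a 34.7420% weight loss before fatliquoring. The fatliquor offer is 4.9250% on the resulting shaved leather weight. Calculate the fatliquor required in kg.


Total_raw = N * avg_wt = 29 * 32.3080 = 936.9320 kg
Substrate = Total_raw * (1 - loss/100) = 936.9320 * (1 - 34.7420/100) = 611.4231 kg
Fat = Substrate * pct / 100 = 611.4231 * 4.9250 / 100 = 30.1126 kg


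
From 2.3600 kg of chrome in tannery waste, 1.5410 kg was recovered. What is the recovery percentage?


Formula: Recovery = recovered / input * 100
Substituting: Recovery = 1.5410 / 2.3600 * 100
Result: 65.2966 %


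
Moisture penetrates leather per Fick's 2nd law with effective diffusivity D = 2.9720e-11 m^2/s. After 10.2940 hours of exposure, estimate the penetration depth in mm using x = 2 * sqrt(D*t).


t = 10.2940 hr * 3600 = 37058.4000 s
D * t = 2.9720e-11 * 37058.4000 = 1.1014e-06
x = 2 * sqrt(D*t) = 2 * sqrt(1.1014e-06) = 0.00209893 m = 2.0989 mm


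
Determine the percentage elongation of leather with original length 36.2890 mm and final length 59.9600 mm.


Formula: Elongation = (Lf - L0) / L0 * 100
Substituting: Elongation = (59.9600 - 36.2890) / 36.2890 * 100
Result: 65.2291 %


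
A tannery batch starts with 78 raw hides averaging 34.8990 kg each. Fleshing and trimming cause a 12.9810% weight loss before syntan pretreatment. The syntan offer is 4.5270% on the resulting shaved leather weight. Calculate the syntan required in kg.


Total_raw = N * avg_wt = 78 * 34.8990 = 2722.1220 kg
Substrate = Total_raw * (1 - loss/100) = 2722.1220 * (1 - 12.9810/100) = 2368.7633 kg
Syntan = Substrate * pct / 100 = 2368.7633 * 4.5270 / 100 = 107.2339 kg


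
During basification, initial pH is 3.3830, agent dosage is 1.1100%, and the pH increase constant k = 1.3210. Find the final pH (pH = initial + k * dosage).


Formula: pH_final = pH_initial + k * base_pct
Substituting: pH_final = 3.3830 + 1.3210 * 1.1100
Result: 4.8493


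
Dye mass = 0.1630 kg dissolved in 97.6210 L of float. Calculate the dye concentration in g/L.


Formula: Conc = dye_mass(kg) / volume(L) * 1000
Substituting: Conc = 0.1630 / 97.6210 * 1000
Result: 1.6697 g/L


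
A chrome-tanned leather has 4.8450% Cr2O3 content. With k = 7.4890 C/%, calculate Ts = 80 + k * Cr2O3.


Formula: Ts = 80 + k * Cr2O3
Substituting: Ts = 80 + 7.4890 * 4.8450
Result: 116.2842 C


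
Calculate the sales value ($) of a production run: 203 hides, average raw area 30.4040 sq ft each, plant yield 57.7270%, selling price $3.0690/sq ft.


Raw_total = N * avg_area = 203 * 30.4040 = 6172.0120 sq ft
Finished = Raw_total * yield / 100 = 6172.0120 * 57.7270 / 100 = 3562.9174 sq ft
Value = Finished * price = 3562.9174 * 3.0690 = 10934.5934 $


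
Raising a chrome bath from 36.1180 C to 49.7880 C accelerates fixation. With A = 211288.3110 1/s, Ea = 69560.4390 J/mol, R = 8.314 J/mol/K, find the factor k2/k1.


T1 = 36.1180 + 273.15 = 309.2680 K; T2 = 49.7880 + 273.15 = 322.9380 K
k1 = A * exp(-Ea/(R*T1)) = 211288.3110 * exp(-69560.4390/(8.314*309.2680)) = 3.7658e-07 1/s
k2 = A * exp(-Ea/(R*T2)) = 211288.3110 * exp(-69560.4390/(8.314*322.9380)) = 1.1836e-06 1/s
k2/k1 = 1.1836e-06 / 3.7658e-07 = 3.1429


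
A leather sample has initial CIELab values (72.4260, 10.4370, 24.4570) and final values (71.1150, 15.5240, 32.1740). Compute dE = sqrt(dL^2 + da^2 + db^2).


dL = -1.3110, da = 5.0870, db = 7.7170
dE = sqrt((-1.3110)^2 + 5.0870^2 + 7.7170^2) = 9.3353


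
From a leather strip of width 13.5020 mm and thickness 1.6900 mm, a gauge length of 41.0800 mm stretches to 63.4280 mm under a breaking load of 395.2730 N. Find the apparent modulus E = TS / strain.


TS = F / (w * t) = 395.2730 / (13.5020 * 1.6900) = 17.3226 N/mm^2
strain = (Lf - L0) / L0 = (63.4280 - 41.0800) / 41.0800 = 0.5440
E = TS / strain = 17.3226 / 0.5440 = 31.8423 N/mm^2


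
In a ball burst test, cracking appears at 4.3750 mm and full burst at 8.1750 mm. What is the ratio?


Formula: Ratio = crack / burst
Substituting: Ratio = 4.3750 / 8.1750
Result: 0.5352


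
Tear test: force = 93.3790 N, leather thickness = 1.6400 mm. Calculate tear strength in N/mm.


Formula: Tear strength = force / thickness
Substituting: Tear strength = 93.3790 / 1.6400
Result: 56.9384 N/mm


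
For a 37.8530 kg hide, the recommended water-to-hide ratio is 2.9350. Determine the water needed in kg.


Formula: Water = hide_weight * ratio
Substituting: Water = 37.8530 * 2.9350
Result: 111.0986 kg


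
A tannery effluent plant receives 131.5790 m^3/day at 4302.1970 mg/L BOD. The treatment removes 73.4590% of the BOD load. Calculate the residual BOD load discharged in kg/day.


Load_in = volume * conc / 1000 = 131.5790 * 4302.1970 / 1000 = 566.0788 kg/day
Removed = Load_in * eff / 100 = 566.0788 * 73.4590 / 100 = 415.8358 kg/day
Load_out = Load_in - Removed = 566.0788 - 415.8358 = 150.2430 kg/day


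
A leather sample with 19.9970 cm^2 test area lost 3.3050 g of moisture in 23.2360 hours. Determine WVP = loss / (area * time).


Formula: WVP = loss / (area * time)
Substituting: WVP = 3.3050 / (19.9970 * 23.2360)
Result: 0.00711288 g/(cm^2*hr)


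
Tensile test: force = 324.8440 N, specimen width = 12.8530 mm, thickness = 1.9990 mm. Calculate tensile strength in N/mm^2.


Formula: TS = force / (width * thickness)
Substituting: TS = 324.8440 / (12.8530 * 1.9990)
Result: 12.6432 N/mm^2


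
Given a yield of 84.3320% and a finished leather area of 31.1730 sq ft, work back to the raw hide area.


Formula: raw = finished * 100 / yield
Substituting: raw = 31.1730 * 100 / 84.3320
Result: 36.9646 sq ft


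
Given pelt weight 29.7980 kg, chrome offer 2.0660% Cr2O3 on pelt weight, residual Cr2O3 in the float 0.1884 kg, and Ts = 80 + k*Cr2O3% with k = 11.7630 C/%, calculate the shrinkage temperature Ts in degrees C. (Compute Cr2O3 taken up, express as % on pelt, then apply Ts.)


Offered = pelt * offer_pct / 100 = 29.7980 * 2.0660 / 100 = 0.6156 kg
Uptake = offered - residual = 0.6156 - 0.1884 = 0.4272 kg
Cr2O3% on pelt = uptake / pelt * 100 = 0.4272 / 29.7980 * 100 = 1.4337 %
Ts = 80 + k * Cr2O3% = 80 + 11.7630 * 1.4337 = 96.8651 C


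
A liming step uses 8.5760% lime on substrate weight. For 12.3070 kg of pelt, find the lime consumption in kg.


Formula: Lime = substrate * pct / 100
Substituting: Lime = 12.3070 * 8.5760 / 100
Result: 1.0554 kg


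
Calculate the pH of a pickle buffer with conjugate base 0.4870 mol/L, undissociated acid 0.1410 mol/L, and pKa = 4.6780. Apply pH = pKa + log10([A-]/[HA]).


ratio = [A-] / [HA] = 0.4870 / 0.1410 = 3.4539
log10(ratio) = 0.5383
pH = pKa + log10(ratio) = 4.6780 + 0.5383 = 5.2163


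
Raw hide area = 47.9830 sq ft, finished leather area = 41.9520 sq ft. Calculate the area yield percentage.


Formula: Yield = finished / raw * 100
Substituting: Yield = 41.9520 / 47.9830 * 100
Result: 87.4310 %


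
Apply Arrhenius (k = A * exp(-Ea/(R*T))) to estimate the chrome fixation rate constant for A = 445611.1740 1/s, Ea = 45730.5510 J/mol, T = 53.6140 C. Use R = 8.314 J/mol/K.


T_K = T_C + 273.15 = 53.6140 + 273.15 = 326.7640 K
exponent = -Ea / (R * T_K) = -45730.5510 / (8.314 * 326.7640) = -16.8330
k = A * exp(exponent) = 445611.1740 * exp(-16.8330) = 0.0218005 1/s


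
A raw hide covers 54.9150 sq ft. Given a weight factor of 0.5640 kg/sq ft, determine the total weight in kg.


Formula: Weight = area * weight_per_sqft
Substituting: Weight = 54.9150 * 0.5640
Result: 30.9721 kg


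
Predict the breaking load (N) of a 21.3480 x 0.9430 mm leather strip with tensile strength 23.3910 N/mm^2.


Formula: F = TS * w * t
Substituting: F = 23.3910 * 21.3480 * 0.9430
Result: 470.8881 N


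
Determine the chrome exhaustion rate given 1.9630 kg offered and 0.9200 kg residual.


Formula: Uptake = (offered - residual) / offered * 100
Substituting: Uptake = (1.9630 - 0.9200) / 1.9630 * 100
Result: 53.1330 %


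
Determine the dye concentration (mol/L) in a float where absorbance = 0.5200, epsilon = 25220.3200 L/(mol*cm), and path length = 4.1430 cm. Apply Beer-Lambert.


Formula: c = A / (epsilon * l)
Substituting: c = 0.5200 / (25220.3200 * 4.1430)
Result: 4.9767e-06 mol/L


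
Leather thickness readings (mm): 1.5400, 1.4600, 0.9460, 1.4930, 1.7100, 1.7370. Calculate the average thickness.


Formula: Average = sum / n
Substituting: Average = 8.8860 / 6
Result: 1.4810 mm


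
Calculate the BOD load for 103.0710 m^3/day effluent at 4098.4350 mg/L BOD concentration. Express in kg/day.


Formula: BOD_load = volume * conc / 1000
Substituting: BOD_load = 103.0710 * 4098.4350 / 1000
Result: 422.4298 kg/day


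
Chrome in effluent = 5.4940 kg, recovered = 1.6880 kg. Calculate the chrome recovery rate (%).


Formula: Recovery = recovered / input * 100
Substituting: Recovery = 1.6880 / 5.4940 * 100
Result: 30.7244 %


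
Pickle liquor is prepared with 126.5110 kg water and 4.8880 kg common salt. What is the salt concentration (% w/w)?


Formula: Conc = salt / (water + salt) * 100
Substituting: Conc = 4.8880 / (126.5110 + 4.8880) * 100
Result: 3.7200 %


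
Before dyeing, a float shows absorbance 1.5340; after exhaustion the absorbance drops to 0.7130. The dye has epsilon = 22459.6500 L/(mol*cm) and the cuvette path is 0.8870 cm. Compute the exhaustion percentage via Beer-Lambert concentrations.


c_initial = A_i / (epsilon * l) = 1.5340 / (22459.6500 * 0.8870) = 7.7001e-05 mol/L
c_final = A_f / (epsilon * l) = 0.7130 / (22459.6500 * 0.8870) = 3.5790e-05 mol/L
Exhaustion = (c_initial - c_final) / c_initial * 100 = (7.7001e-05 - 3.5790e-05) / 7.7001e-05 * 100 = 53.5202 %


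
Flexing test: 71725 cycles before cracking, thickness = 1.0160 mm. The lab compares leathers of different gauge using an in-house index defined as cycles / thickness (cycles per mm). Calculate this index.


Formula: Index = cycles / thickness
Substituting: Index = 71725 / 1.0160
Result: 70595.4724 cycles/mm


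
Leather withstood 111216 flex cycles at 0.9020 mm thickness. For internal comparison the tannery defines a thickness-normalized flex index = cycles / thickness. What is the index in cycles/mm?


Formula: Index = cycles / thickness
Substituting: Index = 111216 / 0.9020
Result: 123299.3348 cycles/mm


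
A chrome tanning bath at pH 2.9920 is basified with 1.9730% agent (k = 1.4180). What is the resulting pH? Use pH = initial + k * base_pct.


Formula: pH_final = pH_initial + k * base_pct
Substituting: pH_final = 2.9920 + 1.4180 * 1.9730
Result: 5.7897


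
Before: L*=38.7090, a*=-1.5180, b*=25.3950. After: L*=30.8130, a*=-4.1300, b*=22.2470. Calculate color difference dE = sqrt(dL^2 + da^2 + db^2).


dL = -7.8960, da = -2.6120, db = -3.1480
dE = sqrt((-7.8960)^2 + (-2.6120)^2 + (-3.1480)^2) = 8.8927


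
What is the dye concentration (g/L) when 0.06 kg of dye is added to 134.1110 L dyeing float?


Formula: Conc = dye_mass(kg) / volume(L) * 1000
Substituting: Conc = 0.06 / 134.1110 * 1000
Result: 0.4474 g/L


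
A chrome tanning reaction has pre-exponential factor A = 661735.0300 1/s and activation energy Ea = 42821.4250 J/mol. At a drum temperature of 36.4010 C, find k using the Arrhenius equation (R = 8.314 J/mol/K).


T_K = T_C + 273.15 = 36.4010 + 273.15 = 309.5510 K
exponent = -Ea / (R * T_K) = -42821.4250 / (8.314 * 309.5510) = -16.6387
k = A * exp(exponent) = 661735.0300 * exp(-16.6387) = 0.0393185 1/s


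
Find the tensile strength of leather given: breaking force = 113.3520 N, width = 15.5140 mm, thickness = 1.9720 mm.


Formula: TS = force / (width * thickness)
Substituting: TS = 113.3520 / (15.5140 * 1.9720)
Result: 3.7051 N/mm^2


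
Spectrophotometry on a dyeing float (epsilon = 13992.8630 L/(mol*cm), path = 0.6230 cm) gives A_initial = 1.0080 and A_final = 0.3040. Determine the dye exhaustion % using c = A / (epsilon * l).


c_initial = A_i / (epsilon * l) = 1.0080 / (13992.8630 * 0.6230) = 1.1563e-04 mol/L
c_final = A_f / (epsilon * l) = 0.3040 / (13992.8630 * 0.6230) = 3.4872e-05 mol/L
Exhaustion = (c_initial - c_final) / c_initial * 100 = (1.1563e-04 - 3.4872e-05) / 1.1563e-04 * 100 = 69.8413 %


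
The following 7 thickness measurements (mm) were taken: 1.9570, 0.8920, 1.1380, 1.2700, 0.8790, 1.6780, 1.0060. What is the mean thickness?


Formula: Average = sum / n
Substituting: Average = 8.8200 / 7
Result: 1.2600 mm


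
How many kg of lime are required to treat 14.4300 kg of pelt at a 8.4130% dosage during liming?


Formula: Lime = substrate * pct / 100
Substituting: Lime = 14.4300 * 8.4130 / 100
Result: 1.2140 kg


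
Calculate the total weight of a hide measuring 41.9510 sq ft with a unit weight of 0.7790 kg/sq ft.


Formula: Weight = area * weight_per_sqft
Substituting: Weight = 41.9510 * 0.7790
Result: 32.6798 kg


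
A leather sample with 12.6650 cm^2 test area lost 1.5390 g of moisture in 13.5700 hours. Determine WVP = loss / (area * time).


Formula: WVP = loss / (area * time)
Substituting: WVP = 1.5390 / (12.6650 * 13.5700)
Result: 0.00895475 g/(cm^2*hr)


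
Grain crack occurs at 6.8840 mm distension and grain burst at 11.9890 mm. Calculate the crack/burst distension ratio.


Formula: Ratio = crack / burst
Substituting: Ratio = 6.8840 / 11.9890
Result: 0.5742


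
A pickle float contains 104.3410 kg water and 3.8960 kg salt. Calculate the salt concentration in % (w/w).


Formula: Conc = salt / (water + salt) * 100
Substituting: Conc = 3.8960 / (104.3410 + 3.8960) * 100
Result: 3.5995 %


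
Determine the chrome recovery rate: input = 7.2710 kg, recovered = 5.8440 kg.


Formula: Recovery = recovered / input * 100
Substituting: Recovery = 5.8440 / 7.2710 * 100
Result: 80.3741 %


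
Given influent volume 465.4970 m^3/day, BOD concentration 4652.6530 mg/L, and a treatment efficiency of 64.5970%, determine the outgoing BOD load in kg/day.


Load_in = volume * conc / 1000 = 465.4970 * 4652.6530 / 1000 = 2165.7960 kg/day
Removed = Load_in * eff / 100 = 2165.7960 * 64.5970 / 100 = 1399.0393 kg/day
Load_out = Load_in - Removed = 2165.7960 - 1399.0393 = 766.7568 kg/day


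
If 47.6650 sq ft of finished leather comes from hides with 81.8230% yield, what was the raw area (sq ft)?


Formula: raw = finished * 100 / yield
Substituting: raw = 47.6650 * 100 / 81.8230
Result: 58.2538 sq ft


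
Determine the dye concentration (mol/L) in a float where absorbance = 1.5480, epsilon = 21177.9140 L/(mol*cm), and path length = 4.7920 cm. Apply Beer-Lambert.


Formula: c = A / (epsilon * l)
Substituting: c = 1.5480 / (21177.9140 * 4.7920)
Result: 1.5254e-05 mol/L


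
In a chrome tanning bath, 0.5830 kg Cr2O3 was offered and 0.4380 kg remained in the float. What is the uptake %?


Formula: Uptake = (offered - residual) / offered * 100
Substituting: Uptake = (0.5830 - 0.4380) / 0.5830 * 100
Result: 24.8714 %


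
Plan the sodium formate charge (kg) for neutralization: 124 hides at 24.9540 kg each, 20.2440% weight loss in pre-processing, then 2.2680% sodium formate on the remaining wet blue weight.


Total_raw = N * avg_wt = 124 * 24.9540 = 3094.2960 kg
Substrate = Total_raw * (1 - loss/100) = 3094.2960 * (1 - 20.2440/100) = 2467.8867 kg
Neutralizer = Substrate * pct / 100 = 2467.8867 * 2.2680 / 100 = 55.9717 kg


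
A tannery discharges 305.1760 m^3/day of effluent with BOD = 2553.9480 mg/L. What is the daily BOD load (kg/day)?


Formula: BOD_load = volume * conc / 1000
Substituting: BOD_load = 305.1760 * 2553.9480 / 1000
Result: 779.4036 kg/day


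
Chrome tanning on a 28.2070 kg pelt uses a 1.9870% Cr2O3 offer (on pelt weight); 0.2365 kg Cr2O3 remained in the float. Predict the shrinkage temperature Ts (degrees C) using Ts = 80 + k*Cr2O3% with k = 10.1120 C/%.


Offered = pelt * offer_pct / 100 = 28.2070 * 1.9870 / 100 = 0.5605 kg
Uptake = offered - residual = 0.5605 - 0.2365 = 0.3240 kg
Cr2O3% on pelt = uptake / pelt * 100 = 0.3240 / 28.2070 * 100 = 1.1486 %
Ts = 80 + k * Cr2O3% = 80 + 10.1120 * 1.1486 = 91.6142 C


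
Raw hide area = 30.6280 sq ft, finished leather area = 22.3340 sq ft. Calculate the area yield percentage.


Formula: Yield = finished / raw * 100
Substituting: Yield = 22.3340 / 30.6280 * 100
Result: 72.9202 %


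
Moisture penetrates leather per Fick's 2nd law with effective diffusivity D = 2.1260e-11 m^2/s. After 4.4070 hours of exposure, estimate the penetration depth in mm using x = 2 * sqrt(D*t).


t = 4.4070 hr * 3600 = 15865.2000 s
D * t = 2.1260e-11 * 15865.2000 = 3.3729e-07
x = 2 * sqrt(D*t) = 2 * sqrt(3.3729e-07) = 0.00116154 m = 1.1615 mm


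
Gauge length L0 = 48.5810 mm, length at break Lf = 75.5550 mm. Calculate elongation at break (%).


Formula: Elongation = (Lf - L0) / L0 * 100
Substituting: Elongation = (75.5550 - 48.5810) / 48.5810 * 100
Result: 55.5238 %


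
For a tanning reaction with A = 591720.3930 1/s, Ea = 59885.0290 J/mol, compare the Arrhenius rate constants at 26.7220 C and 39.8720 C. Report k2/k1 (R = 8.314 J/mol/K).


T1 = 26.7220 + 273.15 = 299.8720 K; T2 = 39.8720 + 273.15 = 313.0220 K
k1 = A * exp(-Ea/(R*T1)) = 591720.3930 * exp(-59885.0290/(8.314*299.8720)) = 2.1897e-05 1/s
k2 = A * exp(-Ea/(R*T2)) = 591720.3930 * exp(-59885.0290/(8.314*313.0220)) = 6.0064e-05 1/s
k2/k1 = 6.0064e-05 / 2.1897e-05 = 2.7431
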